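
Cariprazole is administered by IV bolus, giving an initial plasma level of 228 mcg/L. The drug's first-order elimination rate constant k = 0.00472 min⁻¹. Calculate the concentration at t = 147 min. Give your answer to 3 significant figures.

C(t) = C₀ e^(−kt) = 228 × e^(−0.004720 × 147) = 228 × e^(−0.6938) = 228 × 0.4997 ≈ 114 mcg/L

114 mcg/L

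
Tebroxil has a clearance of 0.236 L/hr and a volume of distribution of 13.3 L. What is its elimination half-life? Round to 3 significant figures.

39.1 hours

k = CL / V = 0.236 / 13.3 = 0.01774 hr⁻¹
t½ = ln 2 / k = ln 2 / 0.01774 ≈ 39.1 hours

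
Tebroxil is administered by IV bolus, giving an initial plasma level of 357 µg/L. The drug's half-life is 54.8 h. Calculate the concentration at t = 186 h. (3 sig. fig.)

34.0 µg/L

k = ln 2 / 54.8 = 0.01265 h⁻¹
186 h is 3.394 half-lives, so C = 357 × (1/2)^3.394 = 357 × 0.09512 ≈ 34.0 µg/L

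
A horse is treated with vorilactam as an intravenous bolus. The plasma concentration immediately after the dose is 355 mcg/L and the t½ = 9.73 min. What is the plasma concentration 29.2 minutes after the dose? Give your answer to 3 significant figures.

k = ln 2 / 9.73 = 0.07124 min⁻¹
29.2 min is 3.001 half-lives, so C = 355 × (1/2)^3.001 = 355 × 0.1249 ≈ 44.3 mcg/L

44.3 mcg/L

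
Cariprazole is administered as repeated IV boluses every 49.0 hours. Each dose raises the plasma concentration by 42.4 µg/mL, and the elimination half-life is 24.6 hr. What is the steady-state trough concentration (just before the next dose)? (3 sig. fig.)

k = ln 2 / 24.6 = 0.02818 hr⁻¹
Fraction remaining after one interval: e^(−kτ) = e^(−0.02818 × 49.0) = 0.2514
R = 1 / (1 − 0.2514) = 1.336
Css,max = 42.4 × 1.336 = 56.64 µg/mL
Css,min = Css,max × e^(−kτ) = 56.64 × 0.2514 ≈ 14.2 µg/mL

14.2 µg/mL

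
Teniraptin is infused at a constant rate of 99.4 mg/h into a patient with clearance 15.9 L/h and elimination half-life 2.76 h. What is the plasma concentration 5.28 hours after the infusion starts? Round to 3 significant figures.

4.59 µg/mL

Css = rate / CL = 99.4 / 15.9 = 6.252 µg/mL
k = ln 2 / 2.76 = 0.2511 h⁻¹
C(t) = Css (1 − e^(−kt)) = 6.252 × (1 − e^(−1.326)) = 6.252 × 0.7345 ≈ 4.59 µg/mL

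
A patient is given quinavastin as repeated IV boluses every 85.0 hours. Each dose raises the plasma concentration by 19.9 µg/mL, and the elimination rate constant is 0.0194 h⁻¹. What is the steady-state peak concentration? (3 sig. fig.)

Fraction remaining after one interval: e^(−kτ) = e^(−0.01940 × 85.0) = 0.1922
R = 1 / (1 − 0.1922) = 1.238
Css,max = 19.9 × 1.238 ≈ 24.6 µg/mL

24.6 µg/mL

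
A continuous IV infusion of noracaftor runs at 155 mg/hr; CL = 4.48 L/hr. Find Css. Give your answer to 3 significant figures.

34.6 µg/mL

Css = infusion rate / CL = 155 / 4.48 ≈ 34.6 µg/mL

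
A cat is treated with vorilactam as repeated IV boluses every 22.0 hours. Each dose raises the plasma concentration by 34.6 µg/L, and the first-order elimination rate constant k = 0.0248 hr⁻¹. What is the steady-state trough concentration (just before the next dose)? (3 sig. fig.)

Fraction remaining after one interval: e^(−kτ) = e^(−0.02480 × 22.0) = 0.5795
R = 1 / (1 − 0.5795) = 2.378
Css,max = 34.6 × 2.378 = 82.28 µg/L
Css,min = Css,max × e^(−kτ) = 82.28 × 0.5795 ≈ 47.7 µg/L

47.7 µg/L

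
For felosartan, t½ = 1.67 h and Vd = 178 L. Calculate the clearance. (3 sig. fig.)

73.9 L/h

k = ln 2 / t½ = ln 2 / 1.67 = 0.4151 h⁻¹
CL = k · V = 0.4151 × 178 ≈ 73.9 L/h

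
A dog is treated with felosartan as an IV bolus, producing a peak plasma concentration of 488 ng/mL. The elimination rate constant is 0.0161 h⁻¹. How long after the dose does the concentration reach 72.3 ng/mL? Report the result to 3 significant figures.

119 hours

C(t) = C₀ e^(−kt)  ⇒  t = ln(C₀/C) / k
t = ln(488/72.3) / 0.01610 = 1.909 / 0.01610 ≈ 119 hours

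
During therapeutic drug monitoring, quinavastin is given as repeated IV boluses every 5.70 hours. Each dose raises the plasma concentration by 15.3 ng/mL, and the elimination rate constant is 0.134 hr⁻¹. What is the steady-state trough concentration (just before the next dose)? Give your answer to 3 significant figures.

13.3 ng/mL

Fraction remaining after one interval: e^(−kτ) = e^(−0.1340 × 5.70) = 0.4659
R = 1 / (1 − 0.4659) = 1.872
Css,max = 15.3 × 1.872 = 28.65 ng/mL
Css,min = Css,max × e^(−kτ) = 28.65 × 0.4659 ≈ 13.3 ng/mL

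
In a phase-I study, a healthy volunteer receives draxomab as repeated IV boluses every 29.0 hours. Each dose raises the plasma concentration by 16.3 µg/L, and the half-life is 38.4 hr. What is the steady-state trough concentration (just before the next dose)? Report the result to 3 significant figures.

k = ln 2 / 38.4 = 0.01805 hr⁻¹
Fraction remaining after one interval: e^(−kτ) = e^(−0.01805 × 29.0) = 0.5925
R = 1 / (1 − 0.5925) = 2.454
Css,max = 16.3 × 2.454 = 40.00 µg/L
Css,min = Css,max × e^(−kτ) = 40.00 × 0.5925 ≈ 23.7 µg/L

23.7 µg/L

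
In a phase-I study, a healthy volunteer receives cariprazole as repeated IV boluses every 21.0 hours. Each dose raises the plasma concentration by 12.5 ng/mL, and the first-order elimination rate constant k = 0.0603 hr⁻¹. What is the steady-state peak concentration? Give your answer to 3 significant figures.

17.4 ng/mL

Fraction remaining after one interval: e^(−kτ) = e^(−0.06030 × 21.0) = 0.2819
R = 1 / (1 − 0.2819) = 1.393
Css,max = 12.5 × 1.393 ≈ 17.4 ng/mL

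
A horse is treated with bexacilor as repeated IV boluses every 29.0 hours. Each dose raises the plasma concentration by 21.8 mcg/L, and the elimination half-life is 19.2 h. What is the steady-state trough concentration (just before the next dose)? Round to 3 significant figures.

11.8 mcg/L

k = ln 2 / 19.2 = 0.03610 h⁻¹
Fraction remaining after one interval: e^(−kτ) = e^(−0.03610 × 29.0) = 0.3510
R = 1 / (1 − 0.3510) = 1.541
Css,max = 21.8 × 1.541 = 33.59 mcg/L
Css,min = Css,max × e^(−kτ) = 33.59 × 0.3510 ≈ 11.8 mcg/L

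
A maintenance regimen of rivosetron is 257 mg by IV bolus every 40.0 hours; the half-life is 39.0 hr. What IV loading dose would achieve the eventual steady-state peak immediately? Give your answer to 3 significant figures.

k = ln 2 / 39.0 = 0.01777 hr⁻¹
Accumulation ratio R = 1 / (1 − e^(−kτ)) = 1 / (1 − e^(−0.01777×40.0)) = 1 / (1 − 0.4912) = 1.965
Loading dose = maintenance dose × R = 257 × 1.965 ≈ 505 mg

505 mg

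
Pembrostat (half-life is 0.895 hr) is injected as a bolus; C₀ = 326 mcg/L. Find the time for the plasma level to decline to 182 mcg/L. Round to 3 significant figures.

k = ln 2 / 0.895 = 0.7745 hr⁻¹
C(t) = C₀ e^(−kt)  ⇒  t = ln(C₀/C) / k
t = ln(326/182) / 0.7745 = 0.5829 / 0.7745 ≈ 0.753 hours

0.753 hours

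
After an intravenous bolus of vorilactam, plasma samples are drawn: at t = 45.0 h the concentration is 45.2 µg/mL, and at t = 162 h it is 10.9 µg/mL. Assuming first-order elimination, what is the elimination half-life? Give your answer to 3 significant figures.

k = ln(C₁/C₂) / (t₂ − t₁) = ln(45.2/10.9) / (162 − 45.0)
  = 1.422 / 117.0 = 0.01216 h⁻¹
t½ = ln 2 / k = ln 2 / 0.01216 ≈ 57.0 hours

57.0 hours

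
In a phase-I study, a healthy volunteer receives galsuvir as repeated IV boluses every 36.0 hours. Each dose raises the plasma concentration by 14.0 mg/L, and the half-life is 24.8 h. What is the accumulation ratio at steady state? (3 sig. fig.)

k = ln 2 / 24.8 = 0.02795 h⁻¹
Fraction remaining after one interval: e^(−kτ) = e^(−0.02795 × 36.0) = 0.3656
R = 1 / (1 − 0.3656) = 1 / 0.6344 ≈ 1.58

1.58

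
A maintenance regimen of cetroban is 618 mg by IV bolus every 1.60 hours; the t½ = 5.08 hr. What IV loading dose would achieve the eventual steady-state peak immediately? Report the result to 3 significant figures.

k = ln 2 / 5.08 = 0.1364 hr⁻¹
Accumulation ratio R = 1 / (1 − e^(−kτ)) = 1 / (1 − e^(−0.1364×1.60)) = 1 / (1 − 0.8039) = 5.099
Loading dose = maintenance dose × R = 618 × 5.099 ≈ 3150 mg

3150 mg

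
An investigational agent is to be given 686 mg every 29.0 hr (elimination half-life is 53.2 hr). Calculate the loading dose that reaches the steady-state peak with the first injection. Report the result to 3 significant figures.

2180 mg

k = ln 2 / 53.2 = 0.01303 hr⁻¹
Accumulation ratio R = 1 / (1 − e^(−kτ)) = 1 / (1 − e^(−0.01303×29.0)) = 1 / (1 − 0.6853) = 3.178
Loading dose = maintenance dose × R = 686 × 3.178 ≈ 2180 mg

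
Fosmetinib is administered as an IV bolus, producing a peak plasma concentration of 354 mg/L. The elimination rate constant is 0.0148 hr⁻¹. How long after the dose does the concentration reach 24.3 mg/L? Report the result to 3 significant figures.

181 hours

C(t) = C₀ e^(−kt)  ⇒  t = ln(C₀/C) / k
t = ln(354/24.3) / 0.01480 = 2.679 / 0.01480 ≈ 181 hours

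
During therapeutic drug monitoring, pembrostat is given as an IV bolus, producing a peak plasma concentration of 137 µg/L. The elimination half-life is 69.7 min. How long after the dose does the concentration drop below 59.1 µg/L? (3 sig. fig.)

k = ln 2 / 69.7 = 0.009945 min⁻¹
C(t) = C₀ e^(−kt)  ⇒  t = ln(C₀/C) / k
t = ln(137/59.1) / 0.009945 = 0.8408 / 0.009945 ≈ 84.5 minutes

84.5 minutes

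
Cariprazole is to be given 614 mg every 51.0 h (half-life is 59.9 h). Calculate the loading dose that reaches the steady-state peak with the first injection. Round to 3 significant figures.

1380 mg

k = ln 2 / 59.9 = 0.01157 h⁻¹
Accumulation ratio R = 1 / (1 − e^(−kτ)) = 1 / (1 − e^(−0.01157×51.0)) = 1 / (1 − 0.5542) = 2.243
Loading dose = maintenance dose × R = 614 × 2.243 ≈ 1380 mg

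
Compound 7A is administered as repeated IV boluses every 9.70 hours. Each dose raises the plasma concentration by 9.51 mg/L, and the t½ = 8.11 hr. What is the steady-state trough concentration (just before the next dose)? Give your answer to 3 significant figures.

7.37 mg/L

k = ln 2 / 8.11 = 0.08547 hr⁻¹
Fraction remaining after one interval: e^(−kτ) = e^(−0.08547 × 9.70) = 0.4365
R = 1 / (1 − 0.4365) = 1.775
Css,max = 9.51 × 1.775 = 16.88 mg/L
Css,min = Css,max × e^(−kτ) = 16.88 × 0.4365 ≈ 7.37 mg/L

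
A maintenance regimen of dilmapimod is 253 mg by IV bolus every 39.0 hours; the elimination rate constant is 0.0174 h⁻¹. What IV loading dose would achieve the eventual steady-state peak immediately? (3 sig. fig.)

514 mg

Accumulation ratio R = 1 / (1 − e^(−kτ)) = 1 / (1 − e^(−0.01740×39.0)) = 1 / (1 − 0.5073) = 2.030
Loading dose = maintenance dose × R = 253 × 2.030 ≈ 514 mg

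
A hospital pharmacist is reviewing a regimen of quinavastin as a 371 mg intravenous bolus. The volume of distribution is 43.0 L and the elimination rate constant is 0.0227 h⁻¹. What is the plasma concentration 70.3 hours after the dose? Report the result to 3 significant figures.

C₀ = dose / V = 371 / 43.0 = 8.628 mg/L
C(t) = C₀ e^(−kt) = 8.628 × e^(−0.02270 × 70.3) = 8.628 × e^(−1.596) = 8.628 × 0.2027 ≈ 1.75 mg/L

1.75 mg/L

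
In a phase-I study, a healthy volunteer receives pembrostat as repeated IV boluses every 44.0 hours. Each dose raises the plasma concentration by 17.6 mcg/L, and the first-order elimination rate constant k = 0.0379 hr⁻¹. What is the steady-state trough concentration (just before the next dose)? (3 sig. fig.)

4.09 mcg/L

Fraction remaining after one interval: e^(−kτ) = e^(−0.03790 × 44.0) = 0.1887
R = 1 / (1 − 0.1887) = 1.233
Css,max = 17.6 × 1.233 = 21.69 mcg/L
Css,min = Css,max × e^(−kτ) = 21.69 × 0.1887 ≈ 4.09 mcg/L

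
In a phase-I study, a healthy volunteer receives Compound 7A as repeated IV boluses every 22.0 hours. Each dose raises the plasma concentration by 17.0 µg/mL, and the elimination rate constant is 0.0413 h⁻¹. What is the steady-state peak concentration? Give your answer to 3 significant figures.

28.5 µg/mL

Fraction remaining after one interval: e^(−kτ) = e^(−0.04130 × 22.0) = 0.4031
R = 1 / (1 − 0.4031) = 1.675
Css,max = 17.0 × 1.675 ≈ 28.5 µg/mL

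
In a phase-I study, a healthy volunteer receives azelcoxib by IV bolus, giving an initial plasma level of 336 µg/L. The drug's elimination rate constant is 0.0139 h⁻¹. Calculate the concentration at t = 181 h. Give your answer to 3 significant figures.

C(t) = C₀ e^(−kt) = 336 × e^(−0.01390 × 181) = 336 × e^(−2.516) = 336 × 0.08079 ≈ 27.1 µg/L

27.1 µg/L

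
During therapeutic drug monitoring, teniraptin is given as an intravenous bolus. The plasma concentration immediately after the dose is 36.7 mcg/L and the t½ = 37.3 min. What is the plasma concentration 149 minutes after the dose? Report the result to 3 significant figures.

2.30 mcg/L

k = ln 2 / 37.3 = 0.01858 min⁻¹
C(t) = C₀ e^(−kt) = 36.7 × e^(−0.01858 × 149) = 36.7 × e^(−2.769) = 36.7 × 0.06273 ≈ 2.30 mcg/L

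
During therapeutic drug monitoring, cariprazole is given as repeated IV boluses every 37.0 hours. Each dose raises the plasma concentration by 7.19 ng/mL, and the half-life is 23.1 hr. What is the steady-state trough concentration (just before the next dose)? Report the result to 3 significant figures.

k = ln 2 / 23.1 = 0.03001 hr⁻¹
Fraction remaining after one interval: e^(−kτ) = e^(−0.03001 × 37.0) = 0.3295
R = 1 / (1 − 0.3295) = 1.491
Css,max = 7.19 × 1.491 = 10.72 ng/mL
Css,min = Css,max × e^(−kτ) = 10.72 × 0.3295 ≈ 3.53 ng/mL

3.53 ng/mL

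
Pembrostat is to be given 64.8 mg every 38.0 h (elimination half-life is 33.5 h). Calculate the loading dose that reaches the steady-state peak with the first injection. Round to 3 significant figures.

k = ln 2 / 33.5 = 0.02069 h⁻¹
Accumulation ratio R = 1 / (1 − e^(−kτ)) = 1 / (1 − e^(−0.02069×38.0)) = 1 / (1 − 0.4555) = 1.837
Loading dose = maintenance dose × R = 64.8 × 1.837 ≈ 119 mg

119 mg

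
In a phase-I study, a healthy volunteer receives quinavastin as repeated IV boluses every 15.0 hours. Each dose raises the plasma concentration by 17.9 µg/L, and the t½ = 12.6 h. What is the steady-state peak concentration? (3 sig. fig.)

k = ln 2 / 12.6 = 0.05501 h⁻¹
Fraction remaining after one interval: e^(−kτ) = e^(−0.05501 × 15.0) = 0.4382
R = 1 / (1 − 0.4382) = 1.780
Css,max = 17.9 × 1.780 ≈ 31.9 µg/L

31.9 µg/L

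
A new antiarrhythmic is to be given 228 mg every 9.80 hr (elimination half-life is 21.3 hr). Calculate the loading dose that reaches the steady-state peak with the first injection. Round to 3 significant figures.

835 mg

k = ln 2 / 21.3 = 0.03254 hr⁻¹
Accumulation ratio R = 1 / (1 − e^(−kτ)) = 1 / (1 − e^(−0.03254×9.80)) = 1 / (1 − 0.7269) = 3.662
Loading dose = maintenance dose × R = 228 × 3.662 ≈ 835 mg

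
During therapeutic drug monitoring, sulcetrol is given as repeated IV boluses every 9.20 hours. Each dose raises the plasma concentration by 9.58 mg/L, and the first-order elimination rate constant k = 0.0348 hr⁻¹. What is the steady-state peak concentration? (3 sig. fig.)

35.0 mg/L

Fraction remaining after one interval: e^(−kτ) = e^(−0.03480 × 9.20) = 0.7260
R = 1 / (1 − 0.7260) = 3.650
Css,max = 9.58 × 3.650 ≈ 35.0 mg/L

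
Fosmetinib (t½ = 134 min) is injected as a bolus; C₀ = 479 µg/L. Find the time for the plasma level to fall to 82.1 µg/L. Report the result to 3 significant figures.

341 minutes

k = ln 2 / 134 = 0.005173 min⁻¹
C(t) = C₀ e^(−kt)  ⇒  t = ln(C₀/C) / k
t = ln(479/82.1) / 0.005173 = 1.764 / 0.005173 ≈ 341 minutes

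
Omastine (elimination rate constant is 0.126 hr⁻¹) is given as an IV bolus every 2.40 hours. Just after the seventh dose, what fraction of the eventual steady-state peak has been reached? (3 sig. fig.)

0.880

f_n = 1 − e^(−nkτ) = 1 − e^(−7 × 0.1260 × 2.40) = 1 − e^(−2.117) = 1 − 0.1204 ≈ 0.880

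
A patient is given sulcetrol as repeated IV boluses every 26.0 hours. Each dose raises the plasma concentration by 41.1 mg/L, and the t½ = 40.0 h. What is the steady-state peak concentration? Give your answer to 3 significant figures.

113 mg/L

k = ln 2 / 40.0 = 0.01733 h⁻¹
Fraction remaining after one interval: e^(−kτ) = e^(−0.01733 × 26.0) = 0.6373
R = 1 / (1 − 0.6373) = 2.757
Css,max = 41.1 × 2.757 ≈ 113 mg/L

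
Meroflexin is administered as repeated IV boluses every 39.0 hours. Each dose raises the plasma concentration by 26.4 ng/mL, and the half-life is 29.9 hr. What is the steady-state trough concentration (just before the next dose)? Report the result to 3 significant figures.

18.0 ng/mL

k = ln 2 / 29.9 = 0.02318 hr⁻¹
Fraction remaining after one interval: e^(−kτ) = e^(−0.02318 × 39.0) = 0.4049
R = 1 / (1 − 0.4049) = 1.680
Css,max = 26.4 × 1.680 = 44.36 ng/mL
Css,min = Css,max × e^(−kτ) = 44.36 × 0.4049 ≈ 18.0 ng/mL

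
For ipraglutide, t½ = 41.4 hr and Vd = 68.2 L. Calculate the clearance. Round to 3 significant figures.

k = ln 2 / t½ = ln 2 / 41.4 = 0.01674 hr⁻¹
CL = k · V = 0.01674 × 68.2 ≈ 1.14 L/hr

1.14 L/hr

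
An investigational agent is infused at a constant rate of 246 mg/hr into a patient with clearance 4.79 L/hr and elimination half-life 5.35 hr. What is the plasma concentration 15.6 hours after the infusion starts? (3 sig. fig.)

Css = rate / CL = 246 / 4.79 = 51.36 mg/L
k = ln 2 / 5.35 = 0.1296 hr⁻¹
C(t) = Css (1 − e^(−kt)) = 51.36 × (1 − e^(−2.021)) = 51.36 × 0.8675 ≈ 44.6 mg/L

44.6 mg/L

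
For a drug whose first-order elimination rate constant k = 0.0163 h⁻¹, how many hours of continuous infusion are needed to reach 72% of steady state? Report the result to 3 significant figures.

78.1 hours

f = 1 − e^(−kt)  ⇒  t = −ln(1 − f) / k
t = −ln(1 − 0.72) / 0.01630 = 1.273 / 0.01630 ≈ 78.1 hours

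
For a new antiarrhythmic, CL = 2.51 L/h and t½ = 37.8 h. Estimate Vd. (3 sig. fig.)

k = ln 2 / t½ = ln 2 / 37.8 = 0.01834 h⁻¹
V = CL / k = 2.51 / 0.01834 ≈ 137 L

137 L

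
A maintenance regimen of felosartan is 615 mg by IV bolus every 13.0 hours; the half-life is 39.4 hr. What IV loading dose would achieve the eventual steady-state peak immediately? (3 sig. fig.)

k = ln 2 / 39.4 = 0.01759 hr⁻¹
Accumulation ratio R = 1 / (1 − e^(−kτ)) = 1 / (1 − e^(−0.01759×13.0)) = 1 / (1 − 0.7956) = 4.892
Loading dose = maintenance dose × R = 615 × 4.892 ≈ 3010 mg

3010 mg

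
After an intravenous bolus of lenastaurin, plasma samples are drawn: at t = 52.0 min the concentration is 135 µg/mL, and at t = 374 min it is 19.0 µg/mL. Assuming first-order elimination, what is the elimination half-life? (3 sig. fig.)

k = ln(C₁/C₂) / (t₂ − t₁) = ln(135/19.0) / (374 − 52.0)
  = 1.961 / 322.0 = 0.006090 min⁻¹
t½ = ln 2 / k = ln 2 / 0.006090 ≈ 114 minutes

114 minutes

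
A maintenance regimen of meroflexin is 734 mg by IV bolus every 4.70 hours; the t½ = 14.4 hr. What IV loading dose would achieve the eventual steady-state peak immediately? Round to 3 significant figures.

k = ln 2 / 14.4 = 0.04814 hr⁻¹
Accumulation ratio R = 1 / (1 − e^(−kτ)) = 1 / (1 − e^(−0.04814×4.70)) = 1 / (1 − 0.7975) = 4.939
Loading dose = maintenance dose × R = 734 × 4.939 ≈ 3630 mg

3630 mg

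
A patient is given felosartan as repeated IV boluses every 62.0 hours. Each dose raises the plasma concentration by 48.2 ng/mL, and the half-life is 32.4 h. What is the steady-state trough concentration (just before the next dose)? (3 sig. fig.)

17.4 ng/mL

k = ln 2 / 32.4 = 0.02139 h⁻¹
Fraction remaining after one interval: e^(−kτ) = e^(−0.02139 × 62.0) = 0.2654
R = 1 / (1 − 0.2654) = 1.361
Css,max = 48.2 × 1.361 = 65.62 ng/mL
Css,min = Css,max × e^(−kτ) = 65.62 × 0.2654 ≈ 17.4 ng/mL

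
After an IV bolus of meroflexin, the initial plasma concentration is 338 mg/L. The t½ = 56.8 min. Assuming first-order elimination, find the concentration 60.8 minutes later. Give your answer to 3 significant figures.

k = ln 2 / 56.8 = 0.01220 min⁻¹
60.8 min is 1.070 half-lives, so C = 338 × (1/2)^1.070 = 338 × 0.4762 ≈ 161 mg/L

161 mg/L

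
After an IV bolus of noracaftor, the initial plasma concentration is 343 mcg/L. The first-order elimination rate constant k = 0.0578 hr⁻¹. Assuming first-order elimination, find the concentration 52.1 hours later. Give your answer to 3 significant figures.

16.9 mcg/L

C(t) = C₀ e^(−kt) = 343 × e^(−0.05780 × 52.1) = 343 × e^(−3.011) = 343 × 0.04922 ≈ 16.9 mcg/L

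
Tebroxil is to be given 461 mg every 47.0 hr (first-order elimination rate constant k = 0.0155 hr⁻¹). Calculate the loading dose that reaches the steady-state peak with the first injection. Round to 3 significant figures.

Accumulation ratio R = 1 / (1 − e^(−kτ)) = 1 / (1 − e^(−0.01550×47.0)) = 1 / (1 − 0.4826) = 1.933
Loading dose = maintenance dose × R = 461 × 1.933 ≈ 891 mg

891 mg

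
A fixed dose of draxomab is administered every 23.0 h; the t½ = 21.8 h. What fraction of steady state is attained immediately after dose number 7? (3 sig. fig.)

0.994

k = ln 2 / 21.8 = 0.03180 h⁻¹
f_n = 1 − e^(−nkτ) = 1 − e^(−7 × 0.03180 × 23.0) = 1 − e^(−5.119) = 1 − 0.005981 ≈ 0.994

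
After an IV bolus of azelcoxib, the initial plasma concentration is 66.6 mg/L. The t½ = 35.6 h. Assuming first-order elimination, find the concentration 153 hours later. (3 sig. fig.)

k = ln 2 / 35.6 = 0.01947 h⁻¹
C(t) = C₀ e^(−kt) = 66.6 × e^(−0.01947 × 153) = 66.6 × e^(−2.979) = 66.6 × 0.05084 ≈ 3.39 mg/L

3.39 mg/L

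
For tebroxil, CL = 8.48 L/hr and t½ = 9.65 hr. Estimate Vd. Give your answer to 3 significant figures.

118 L

k = ln 2 / t½ = ln 2 / 9.65 = 0.07183 hr⁻¹
V = CL / k = 8.48 / 0.07183 ≈ 118 L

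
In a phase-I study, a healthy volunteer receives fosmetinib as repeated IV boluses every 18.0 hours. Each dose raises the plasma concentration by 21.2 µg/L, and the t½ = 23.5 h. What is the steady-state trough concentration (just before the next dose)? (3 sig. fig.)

30.3 µg/L

k = ln 2 / 23.5 = 0.02950 h⁻¹
Fraction remaining after one interval: e^(−kτ) = e^(−0.02950 × 18.0) = 0.5881
R = 1 / (1 − 0.5881) = 2.428
Css,max = 21.2 × 2.428 = 51.46 µg/L
Css,min = Css,max × e^(−kτ) = 51.46 × 0.5881 ≈ 30.3 µg/L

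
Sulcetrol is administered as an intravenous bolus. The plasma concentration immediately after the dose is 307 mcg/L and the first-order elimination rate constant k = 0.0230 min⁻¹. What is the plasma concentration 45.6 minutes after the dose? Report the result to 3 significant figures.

C(t) = C₀ e^(−kt) = 307 × e^(−0.02300 × 45.6) = 307 × e^(−1.049) = 307 × 0.3504 ≈ 108 mcg/L

108 mcg/L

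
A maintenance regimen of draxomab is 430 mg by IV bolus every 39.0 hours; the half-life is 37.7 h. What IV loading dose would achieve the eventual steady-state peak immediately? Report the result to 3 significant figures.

k = ln 2 / 37.7 = 0.01839 h⁻¹
Accumulation ratio R = 1 / (1 − e^(−kτ)) = 1 / (1 − e^(−0.01839×39.0)) = 1 / (1 − 0.4882) = 1.954
Loading dose = maintenance dose × R = 430 × 1.954 ≈ 840 mg

840 mg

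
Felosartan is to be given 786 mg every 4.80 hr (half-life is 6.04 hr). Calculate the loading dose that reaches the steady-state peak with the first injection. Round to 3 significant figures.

1860 mg

k = ln 2 / 6.04 = 0.1148 hr⁻¹
Accumulation ratio R = 1 / (1 − e^(−kτ)) = 1 / (1 − e^(−0.1148×4.80)) = 1 / (1 − 0.5765) = 2.361
Loading dose = maintenance dose × R = 786 × 2.361 ≈ 1860 mg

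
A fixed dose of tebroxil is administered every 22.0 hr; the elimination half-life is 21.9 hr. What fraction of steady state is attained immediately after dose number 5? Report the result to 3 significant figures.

0.969

k = ln 2 / 21.9 = 0.03165 hr⁻¹
f_n = 1 − e^(−nkτ) = 1 − e^(−5 × 0.03165 × 22.0) = 1 − e^(−3.482) = 1 − 0.03076 ≈ 0.969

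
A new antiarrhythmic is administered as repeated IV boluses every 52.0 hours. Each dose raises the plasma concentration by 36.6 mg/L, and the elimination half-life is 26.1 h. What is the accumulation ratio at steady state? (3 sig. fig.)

1.34

k = ln 2 / 26.1 = 0.02656 h⁻¹
Fraction remaining after one interval: e^(−kτ) = e^(−0.02656 × 52.0) = 0.2513
R = 1 / (1 − 0.2513) = 1 / 0.7487 ≈ 1.34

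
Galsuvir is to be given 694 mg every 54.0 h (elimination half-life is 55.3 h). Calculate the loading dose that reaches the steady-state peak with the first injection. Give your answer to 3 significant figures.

1410 mg

k = ln 2 / 55.3 = 0.01253 h⁻¹
Accumulation ratio R = 1 / (1 − e^(−kτ)) = 1 / (1 − e^(−0.01253×54.0)) = 1 / (1 − 0.5082) = 2.033
Loading dose = maintenance dose × R = 694 × 2.033 ≈ 1410 mg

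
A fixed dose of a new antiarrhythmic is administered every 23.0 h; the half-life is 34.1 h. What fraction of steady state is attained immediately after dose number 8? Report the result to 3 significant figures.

k = ln 2 / 34.1 = 0.02033 h⁻¹
f_n = 1 − e^(−nkτ) = 1 − e^(−8 × 0.02033 × 23.0) = 1 − e^(−3.740) = 1 − 0.02375 ≈ 0.976

0.976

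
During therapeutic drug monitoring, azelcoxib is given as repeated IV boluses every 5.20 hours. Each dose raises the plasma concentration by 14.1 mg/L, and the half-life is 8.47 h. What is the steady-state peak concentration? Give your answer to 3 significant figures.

40.7 mg/L

k = ln 2 / 8.47 = 0.08184 h⁻¹
Fraction remaining after one interval: e^(−kτ) = e^(−0.08184 × 5.20) = 0.6534
R = 1 / (1 − 0.6534) = 2.885
Css,max = 14.1 × 2.885 ≈ 40.7 mg/L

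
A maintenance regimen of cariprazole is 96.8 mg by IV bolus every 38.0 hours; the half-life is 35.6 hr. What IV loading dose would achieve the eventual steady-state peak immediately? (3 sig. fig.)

185 mg

k = ln 2 / 35.6 = 0.01947 hr⁻¹
Accumulation ratio R = 1 / (1 − e^(−kτ)) = 1 / (1 − e^(−0.01947×38.0)) = 1 / (1 − 0.4772) = 1.913
Loading dose = maintenance dose × R = 96.8 × 1.913 ≈ 185 mg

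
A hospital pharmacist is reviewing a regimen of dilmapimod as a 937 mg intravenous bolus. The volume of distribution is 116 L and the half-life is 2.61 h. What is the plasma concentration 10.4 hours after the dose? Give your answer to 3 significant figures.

0.510 mg/L

C₀ = dose / V = 937 / 116 = 8.078 mg/L
k = ln 2 / 2.61 = 0.2656 h⁻¹
C(t) = C₀ e^(−kt) = 8.078 × e^(−0.2656 × 10.4) = 8.078 × e^(−2.762) = 8.078 × 0.06317 ≈ 0.510 mg/L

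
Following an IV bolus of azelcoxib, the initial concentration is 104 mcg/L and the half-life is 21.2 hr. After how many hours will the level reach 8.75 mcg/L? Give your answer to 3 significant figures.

75.7 hours

k = ln 2 / 21.2 = 0.03270 hr⁻¹
C(t) = C₀ e^(−kt)  ⇒  t = ln(C₀/C) / k
t = ln(104/8.75) / 0.03270 = 2.475 / 0.03270 ≈ 75.7 hours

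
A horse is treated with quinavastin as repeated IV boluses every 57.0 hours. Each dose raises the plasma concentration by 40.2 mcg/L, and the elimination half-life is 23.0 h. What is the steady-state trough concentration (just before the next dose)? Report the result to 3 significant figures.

8.79 mcg/L

k = ln 2 / 23.0 = 0.03014 h⁻¹
Fraction remaining after one interval: e^(−kτ) = e^(−0.03014 × 57.0) = 0.1795
R = 1 / (1 − 0.1795) = 1.219
Css,max = 40.2 × 1.219 = 48.99 mcg/L
Css,min = Css,max × e^(−kτ) = 48.99 × 0.1795 ≈ 8.79 mcg/L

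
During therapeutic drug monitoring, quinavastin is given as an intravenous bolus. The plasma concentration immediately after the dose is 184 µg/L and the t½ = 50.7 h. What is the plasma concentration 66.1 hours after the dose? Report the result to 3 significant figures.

k = ln 2 / 50.7 = 0.01367 h⁻¹
66.1 h is 1.304 half-lives, so C = 184 × (1/2)^1.304 = 184 × 0.4051 ≈ 74.5 µg/L

74.5 µg/L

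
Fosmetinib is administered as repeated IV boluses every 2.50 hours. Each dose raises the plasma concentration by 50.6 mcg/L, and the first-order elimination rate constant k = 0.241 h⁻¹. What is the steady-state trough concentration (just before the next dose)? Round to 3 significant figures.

Fraction remaining after one interval: e^(−kτ) = e^(−0.2410 × 2.50) = 0.5474
R = 1 / (1 − 0.5474) = 2.210
Css,max = 50.6 × 2.210 = 111.8 mcg/L
Css,min = Css,max × e^(−kτ) = 111.8 × 0.5474 ≈ 61.2 mcg/L

61.2 mcg/L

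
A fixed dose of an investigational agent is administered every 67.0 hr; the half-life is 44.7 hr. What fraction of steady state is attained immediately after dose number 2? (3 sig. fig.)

k = ln 2 / 44.7 = 0.01551 hr⁻¹
f_n = 1 − e^(−nkτ) = 1 − e^(−2 × 0.01551 × 67.0) = 1 − e^(−2.078) = 1 − 0.1252 ≈ 0.875

0.875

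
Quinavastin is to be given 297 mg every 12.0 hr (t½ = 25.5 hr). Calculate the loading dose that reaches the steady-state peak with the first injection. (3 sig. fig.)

1070 mg

k = ln 2 / 25.5 = 0.02718 hr⁻¹
Accumulation ratio R = 1 / (1 − e^(−kτ)) = 1 / (1 − e^(−0.02718×12.0)) = 1 / (1 − 0.7217) = 3.593
Loading dose = maintenance dose × R = 297 × 3.593 ≈ 1070 mg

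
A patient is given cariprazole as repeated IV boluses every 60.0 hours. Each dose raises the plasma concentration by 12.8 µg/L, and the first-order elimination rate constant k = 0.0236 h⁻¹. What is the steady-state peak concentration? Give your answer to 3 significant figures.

Fraction remaining after one interval: e^(−kτ) = e^(−0.02360 × 60.0) = 0.2427
R = 1 / (1 − 0.2427) = 1.320
Css,max = 12.8 × 1.320 ≈ 16.9 µg/L

16.9 µg/L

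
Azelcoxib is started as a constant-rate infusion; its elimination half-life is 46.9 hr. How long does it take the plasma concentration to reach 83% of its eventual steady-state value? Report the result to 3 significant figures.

120 hours

k = ln 2 / 46.9 = 0.01478 hr⁻¹
f = 1 − e^(−kt)  ⇒  t = −ln(1 − f) / k
t = −ln(1 − 0.83) / 0.01478 = 1.772 / 0.01478 ≈ 120 hours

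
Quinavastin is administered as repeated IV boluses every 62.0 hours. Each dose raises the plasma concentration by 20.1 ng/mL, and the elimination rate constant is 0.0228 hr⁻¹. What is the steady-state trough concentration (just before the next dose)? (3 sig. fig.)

6.46 ng/mL

Fraction remaining after one interval: e^(−kτ) = e^(−0.02280 × 62.0) = 0.2433
R = 1 / (1 − 0.2433) = 1.321
Css,max = 20.1 × 1.321 = 26.56 ng/mL
Css,min = Css,max × e^(−kτ) = 26.56 × 0.2433 ≈ 6.46 ng/mL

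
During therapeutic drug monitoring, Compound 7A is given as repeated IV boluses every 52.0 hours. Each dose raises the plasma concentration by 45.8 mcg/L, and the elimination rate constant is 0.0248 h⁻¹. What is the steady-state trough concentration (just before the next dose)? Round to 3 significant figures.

17.4 mcg/L

Fraction remaining after one interval: e^(−kτ) = e^(−0.02480 × 52.0) = 0.2754
R = 1 / (1 − 0.2754) = 1.380
Css,max = 45.8 × 1.380 = 63.21 mcg/L
Css,min = Css,max × e^(−kτ) = 63.21 × 0.2754 ≈ 17.4 mcg/L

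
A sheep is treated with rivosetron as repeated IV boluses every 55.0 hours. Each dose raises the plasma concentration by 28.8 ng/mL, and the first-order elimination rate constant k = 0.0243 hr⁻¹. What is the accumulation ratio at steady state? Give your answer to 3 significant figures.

Fraction remaining after one interval: e^(−kτ) = e^(−0.02430 × 55.0) = 0.2628
R = 1 / (1 − 0.2628) = 1 / 0.7372 ≈ 1.36

1.36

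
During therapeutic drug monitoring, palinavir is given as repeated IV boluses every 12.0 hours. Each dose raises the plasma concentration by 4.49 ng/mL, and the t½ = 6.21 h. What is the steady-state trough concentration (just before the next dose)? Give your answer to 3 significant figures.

k = ln 2 / 6.21 = 0.1116 h⁻¹
Fraction remaining after one interval: e^(−kτ) = e^(−0.1116 × 12.0) = 0.2620
R = 1 / (1 − 0.2620) = 1.355
Css,max = 4.49 × 1.355 = 6.084 ng/mL
Css,min = Css,max × e^(−kτ) = 6.084 × 0.2620 ≈ 1.59 ng/mL

1.59 ng/mL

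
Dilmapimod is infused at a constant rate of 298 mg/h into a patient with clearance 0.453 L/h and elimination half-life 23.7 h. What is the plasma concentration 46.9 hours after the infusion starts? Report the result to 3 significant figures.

491 µg/mL

Css = rate / CL = 298 / 0.453 = 657.8 µg/mL
k = ln 2 / 23.7 = 0.02925 h⁻¹
C(t) = Css (1 − e^(−kt)) = 657.8 × (1 − e^(−1.372)) = 657.8 × 0.7463 ≈ 491 µg/mL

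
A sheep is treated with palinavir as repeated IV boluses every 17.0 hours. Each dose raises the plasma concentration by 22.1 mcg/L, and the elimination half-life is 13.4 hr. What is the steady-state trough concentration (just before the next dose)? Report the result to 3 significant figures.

15.7 mcg/L

k = ln 2 / 13.4 = 0.05173 hr⁻¹
Fraction remaining after one interval: e^(−kτ) = e^(−0.05173 × 17.0) = 0.4150
R = 1 / (1 − 0.4150) = 1.710
Css,max = 22.1 × 1.710 = 37.78 mcg/L
Css,min = Css,max × e^(−kτ) = 37.78 × 0.4150 ≈ 15.7 mcg/L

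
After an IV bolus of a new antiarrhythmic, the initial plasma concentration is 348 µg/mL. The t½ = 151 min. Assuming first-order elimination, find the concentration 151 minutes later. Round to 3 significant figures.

k = ln 2 / 151 = 0.004590 min⁻¹
151 min is 1.000 half-lives, so C = 348 × (1/2)^1.000 = 348 × 0.5000 ≈ 174 µg/mL

174 µg/mL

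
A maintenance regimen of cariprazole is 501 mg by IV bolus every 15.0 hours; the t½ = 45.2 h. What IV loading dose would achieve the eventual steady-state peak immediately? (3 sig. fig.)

2440 mg

k = ln 2 / 45.2 = 0.01534 h⁻¹
Accumulation ratio R = 1 / (1 − e^(−kτ)) = 1 / (1 − e^(−0.01534×15.0)) = 1 / (1 − 0.7945) = 4.866
Loading dose = maintenance dose × R = 501 × 4.866 ≈ 2440 mg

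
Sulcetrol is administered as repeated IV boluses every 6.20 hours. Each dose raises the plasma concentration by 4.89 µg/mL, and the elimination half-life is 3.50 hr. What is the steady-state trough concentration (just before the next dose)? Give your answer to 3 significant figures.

k = ln 2 / 3.50 = 0.1980 hr⁻¹
Fraction remaining after one interval: e^(−kτ) = e^(−0.1980 × 6.20) = 0.2929
R = 1 / (1 − 0.2929) = 1.414
Css,max = 4.89 × 1.414 = 6.916 µg/mL
Css,min = Css,max × e^(−kτ) = 6.916 × 0.2929 ≈ 2.03 µg/mL

2.03 µg/mL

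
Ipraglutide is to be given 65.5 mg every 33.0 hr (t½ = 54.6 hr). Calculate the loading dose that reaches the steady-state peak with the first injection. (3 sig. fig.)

k = ln 2 / 54.6 = 0.01270 hr⁻¹
Accumulation ratio R = 1 / (1 − e^(−kτ)) = 1 / (1 − e^(−0.01270×33.0)) = 1 / (1 − 0.6577) = 2.922
Loading dose = maintenance dose × R = 65.5 × 2.922 ≈ 191 mg

191 mg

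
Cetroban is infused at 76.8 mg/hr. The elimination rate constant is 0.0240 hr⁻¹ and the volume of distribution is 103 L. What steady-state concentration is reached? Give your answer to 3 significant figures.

CL = k · V = 0.0240 × 103 = 2.472 L/hr
Css = rate / CL = 76.8 / 2.472 ≈ 31.1 µg/mL

31.1 µg/mL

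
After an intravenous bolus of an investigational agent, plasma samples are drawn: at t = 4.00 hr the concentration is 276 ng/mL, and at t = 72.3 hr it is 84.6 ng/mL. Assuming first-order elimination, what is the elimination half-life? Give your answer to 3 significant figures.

k = ln(C₁/C₂) / (t₂ − t₁) = ln(276/84.6) / (72.3 − 4.00)
  = 1.182 / 68.30 = 0.01731 hr⁻¹
t½ = ln 2 / k = ln 2 / 0.01731 ≈ 40.0 hours

40.0 hours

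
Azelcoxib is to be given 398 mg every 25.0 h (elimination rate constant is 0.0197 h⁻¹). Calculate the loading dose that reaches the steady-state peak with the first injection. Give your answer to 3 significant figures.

Accumulation ratio R = 1 / (1 − e^(−kτ)) = 1 / (1 − e^(−0.01970×25.0)) = 1 / (1 − 0.6111) = 2.571
Loading dose = maintenance dose × R = 398 × 2.571 ≈ 1020 mg

1020 mg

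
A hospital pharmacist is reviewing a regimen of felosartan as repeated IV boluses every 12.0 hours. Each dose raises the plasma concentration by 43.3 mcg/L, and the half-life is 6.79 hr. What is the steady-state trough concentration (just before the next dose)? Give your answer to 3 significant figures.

k = ln 2 / 6.79 = 0.1021 hr⁻¹
Fraction remaining after one interval: e^(−kτ) = e^(−0.1021 × 12.0) = 0.2938
R = 1 / (1 − 0.2938) = 1.416
Css,max = 43.3 × 1.416 = 61.31 mcg/L
Css,min = Css,max × e^(−kτ) = 61.31 × 0.2938 ≈ 18.0 mcg/L

18.0 mcg/L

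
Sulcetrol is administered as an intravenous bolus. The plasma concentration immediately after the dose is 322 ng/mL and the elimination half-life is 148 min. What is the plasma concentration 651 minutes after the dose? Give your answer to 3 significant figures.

k = ln 2 / 148 = 0.004683 min⁻¹
651 min is 4.399 half-lives, so C = 322 × (1/2)^4.399 = 322 × 0.04741 ≈ 15.3 ng/mL

15.3 ng/mL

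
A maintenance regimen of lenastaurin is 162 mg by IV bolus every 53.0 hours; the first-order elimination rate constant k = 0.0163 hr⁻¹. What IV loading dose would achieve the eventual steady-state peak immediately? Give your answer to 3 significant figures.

280 mg

Accumulation ratio R = 1 / (1 − e^(−kτ)) = 1 / (1 − e^(−0.01630×53.0)) = 1 / (1 − 0.4215) = 1.729
Loading dose = maintenance dose × R = 162 × 1.729 ≈ 280 mg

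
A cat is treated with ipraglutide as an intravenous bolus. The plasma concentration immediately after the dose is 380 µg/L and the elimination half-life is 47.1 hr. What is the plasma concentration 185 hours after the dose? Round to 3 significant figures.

25.0 µg/L

k = ln 2 / 47.1 = 0.01472 hr⁻¹
185 hr is 3.928 half-lives, so C = 380 × (1/2)^3.928 = 380 × 0.06571 ≈ 25.0 µg/L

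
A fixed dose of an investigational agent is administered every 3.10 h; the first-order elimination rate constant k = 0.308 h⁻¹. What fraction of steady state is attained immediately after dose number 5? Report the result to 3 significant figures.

f_n = 1 − e^(−nkτ) = 1 − e^(−5 × 0.3080 × 3.10) = 1 − e^(−4.774) = 1 − 0.008447 ≈ 0.992

0.992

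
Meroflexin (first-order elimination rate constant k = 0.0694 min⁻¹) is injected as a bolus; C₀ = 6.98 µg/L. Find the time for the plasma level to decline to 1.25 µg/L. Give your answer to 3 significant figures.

C(t) = C₀ e^(−kt)  ⇒  t = ln(C₀/C) / k
t = ln(6.98/1.25) / 0.06940 = 1.720 / 0.06940 ≈ 24.8 minutes

24.8 minutes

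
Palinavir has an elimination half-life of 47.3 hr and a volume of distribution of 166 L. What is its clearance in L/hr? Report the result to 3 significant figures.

2.43 L/hr

k = ln 2 / t½ = ln 2 / 47.3 = 0.01465 hr⁻¹
CL = k · V = 0.01465 × 166 ≈ 2.43 L/hr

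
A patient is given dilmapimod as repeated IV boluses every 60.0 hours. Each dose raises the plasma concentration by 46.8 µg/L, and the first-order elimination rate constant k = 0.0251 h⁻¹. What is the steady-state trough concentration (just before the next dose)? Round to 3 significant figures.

13.3 µg/L

Fraction remaining after one interval: e^(−kτ) = e^(−0.02510 × 60.0) = 0.2218
R = 1 / (1 − 0.2218) = 1.285
Css,max = 46.8 × 1.285 = 60.14 µg/L
Css,min = Css,max × e^(−kτ) = 60.14 × 0.2218 ≈ 13.3 µg/L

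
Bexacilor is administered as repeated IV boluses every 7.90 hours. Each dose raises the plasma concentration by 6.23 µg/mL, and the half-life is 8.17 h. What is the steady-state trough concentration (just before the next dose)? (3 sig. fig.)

k = ln 2 / 8.17 = 0.08484 h⁻¹
Fraction remaining after one interval: e^(−kτ) = e^(−0.08484 × 7.90) = 0.5116
R = 1 / (1 − 0.5116) = 2.047
Css,max = 6.23 × 2.047 = 12.76 µg/mL
Css,min = Css,max × e^(−kτ) = 12.76 × 0.5116 ≈ 6.53 µg/mL

6.53 µg/mL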